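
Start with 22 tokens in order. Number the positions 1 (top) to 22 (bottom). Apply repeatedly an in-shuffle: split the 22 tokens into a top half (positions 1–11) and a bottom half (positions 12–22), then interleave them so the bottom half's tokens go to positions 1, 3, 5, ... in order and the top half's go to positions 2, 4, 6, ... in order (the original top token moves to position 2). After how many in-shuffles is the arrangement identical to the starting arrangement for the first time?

The in-shuffle permutes the 22 positions with cycle lengths [11, 11].
Every token is home exactly when every cycle has completed a whole number of laps, i.e. after lcm(11) = 11 in-shuffles.

11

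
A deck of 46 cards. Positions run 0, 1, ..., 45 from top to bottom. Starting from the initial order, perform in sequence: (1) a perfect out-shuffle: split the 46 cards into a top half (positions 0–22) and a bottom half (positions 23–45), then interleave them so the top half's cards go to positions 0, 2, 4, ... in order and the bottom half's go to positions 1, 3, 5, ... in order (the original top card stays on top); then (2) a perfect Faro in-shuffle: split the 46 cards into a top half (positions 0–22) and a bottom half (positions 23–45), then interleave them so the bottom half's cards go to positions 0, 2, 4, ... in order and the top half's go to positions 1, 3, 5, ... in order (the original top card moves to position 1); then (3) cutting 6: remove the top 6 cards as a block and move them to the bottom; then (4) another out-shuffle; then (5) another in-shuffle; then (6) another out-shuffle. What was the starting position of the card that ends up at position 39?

41

Undo the operations in reverse order, starting from position 39:
  undo op 6 (out-shuffle, from bottom half): 39 ← 42
  undo op 5 (in-shuffle, from bottom half): 42 ← 44
  undo op 4 (out-shuffle, from top half): 44 ← 22
  undo op 3 (cut 6): 22 ← 28
  undo op 2 (in-shuffle, from bottom half): 28 ← 37
  undo op 1 (out-shuffle, from bottom half): 37 ← 41
So the card at position 39 came from original position 41.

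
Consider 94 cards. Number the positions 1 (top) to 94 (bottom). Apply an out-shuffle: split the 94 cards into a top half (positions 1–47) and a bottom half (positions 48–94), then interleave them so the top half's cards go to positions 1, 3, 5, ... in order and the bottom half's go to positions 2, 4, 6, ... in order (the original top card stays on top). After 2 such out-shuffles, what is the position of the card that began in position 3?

9

Track the card's position through each out-shuffle:
3 → 5 → 9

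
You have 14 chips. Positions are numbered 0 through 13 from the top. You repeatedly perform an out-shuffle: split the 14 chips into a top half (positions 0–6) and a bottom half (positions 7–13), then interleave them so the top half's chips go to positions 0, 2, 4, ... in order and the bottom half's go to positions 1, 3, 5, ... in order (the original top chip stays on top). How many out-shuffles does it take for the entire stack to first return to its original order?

12

The out-shuffle permutes the 14 positions with cycle lengths [1, 1, 12].
Every chip is home exactly when every cycle has completed a whole number of laps, i.e. after lcm(1, 12) = 12 out-shuffles.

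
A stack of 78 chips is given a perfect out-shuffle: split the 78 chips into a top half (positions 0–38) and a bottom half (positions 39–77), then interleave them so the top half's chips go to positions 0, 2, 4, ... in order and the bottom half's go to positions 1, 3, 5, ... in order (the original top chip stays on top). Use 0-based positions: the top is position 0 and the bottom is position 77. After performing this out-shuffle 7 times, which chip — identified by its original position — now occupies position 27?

73

Work backwards from position 27, undoing one out-shuffle at a time:
27 ← 52 ← 26 ← 13 ← 45 ← 61 ← 69 ← 73
So the chip now at position 27 started at position 73.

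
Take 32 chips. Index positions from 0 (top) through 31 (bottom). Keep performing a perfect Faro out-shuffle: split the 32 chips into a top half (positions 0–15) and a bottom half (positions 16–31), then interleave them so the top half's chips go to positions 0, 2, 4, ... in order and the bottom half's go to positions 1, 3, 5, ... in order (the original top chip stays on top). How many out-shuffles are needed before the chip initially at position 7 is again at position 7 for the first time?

Follow position 7 under repeated out-shuffles:
7 → 14 → 28 → 25 → 19 → 7
It first returns after 5 out-shuffles.

5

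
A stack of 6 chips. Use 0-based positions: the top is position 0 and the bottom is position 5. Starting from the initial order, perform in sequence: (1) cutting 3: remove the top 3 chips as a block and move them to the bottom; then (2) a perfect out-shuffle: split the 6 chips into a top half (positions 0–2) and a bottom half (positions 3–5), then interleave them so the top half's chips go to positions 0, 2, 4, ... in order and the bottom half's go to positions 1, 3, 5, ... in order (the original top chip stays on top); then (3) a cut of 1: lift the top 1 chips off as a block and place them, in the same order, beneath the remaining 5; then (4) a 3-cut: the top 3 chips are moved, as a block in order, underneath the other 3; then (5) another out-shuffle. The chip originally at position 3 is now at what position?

4

Track the chip from position 3 forward through each operation:
  after op 1 (cut 3): 3 → 0
  after op 2 (out-shuffle): 0 → 0
  after op 3 (cut 1): 0 → 5
  after op 4 (cut 3): 5 → 2
  after op 5 (out-shuffle): 2 → 4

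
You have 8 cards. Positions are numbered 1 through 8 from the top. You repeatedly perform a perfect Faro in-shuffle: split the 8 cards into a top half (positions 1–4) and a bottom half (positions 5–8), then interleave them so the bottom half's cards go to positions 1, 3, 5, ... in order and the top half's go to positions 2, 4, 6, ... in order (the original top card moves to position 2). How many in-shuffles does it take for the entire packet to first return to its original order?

The in-shuffle permutes the 8 positions with cycle lengths [2, 6].
Every card is home exactly when every cycle has completed a whole number of laps, i.e. after lcm(2, 6) = 6 in-shuffles.

6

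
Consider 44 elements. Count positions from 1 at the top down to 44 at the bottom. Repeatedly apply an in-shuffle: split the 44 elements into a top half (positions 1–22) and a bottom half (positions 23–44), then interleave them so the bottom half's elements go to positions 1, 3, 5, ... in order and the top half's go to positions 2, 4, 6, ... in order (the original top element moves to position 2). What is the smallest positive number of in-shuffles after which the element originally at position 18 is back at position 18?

4

Follow position 18 under repeated in-shuffles:
18 → 36 → 27 → 9 → 18
It first returns after 4 in-shuffles.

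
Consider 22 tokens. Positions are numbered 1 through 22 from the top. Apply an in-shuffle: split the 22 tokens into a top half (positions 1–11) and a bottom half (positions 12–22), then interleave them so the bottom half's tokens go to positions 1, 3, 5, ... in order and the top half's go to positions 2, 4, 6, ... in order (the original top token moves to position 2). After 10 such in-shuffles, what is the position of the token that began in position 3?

13

Track the token's position through each in-shuffle:
3 → 6 → 12 → 1 → 2 → 4 → 8 → 16 → 9 → 18 → 13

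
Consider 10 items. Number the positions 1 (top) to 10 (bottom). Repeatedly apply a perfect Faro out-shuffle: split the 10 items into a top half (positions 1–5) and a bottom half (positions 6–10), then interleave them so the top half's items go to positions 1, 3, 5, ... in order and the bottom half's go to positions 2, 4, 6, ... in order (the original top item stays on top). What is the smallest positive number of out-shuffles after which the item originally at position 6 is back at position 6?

6

Follow position 6 under repeated out-shuffles:
6 → 2 → 3 → 5 → 9 → 8 → 6
It first returns after 6 out-shuffles.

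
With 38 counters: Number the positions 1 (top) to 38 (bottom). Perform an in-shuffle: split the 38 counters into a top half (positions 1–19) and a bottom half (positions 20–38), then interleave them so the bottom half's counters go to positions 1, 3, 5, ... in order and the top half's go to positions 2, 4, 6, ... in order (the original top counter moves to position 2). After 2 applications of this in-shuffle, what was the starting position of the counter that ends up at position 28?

Work backwards from position 28, undoing one in-shuffle at a time:
28 ← 14 ← 7
So the counter now at position 28 started at position 7.

7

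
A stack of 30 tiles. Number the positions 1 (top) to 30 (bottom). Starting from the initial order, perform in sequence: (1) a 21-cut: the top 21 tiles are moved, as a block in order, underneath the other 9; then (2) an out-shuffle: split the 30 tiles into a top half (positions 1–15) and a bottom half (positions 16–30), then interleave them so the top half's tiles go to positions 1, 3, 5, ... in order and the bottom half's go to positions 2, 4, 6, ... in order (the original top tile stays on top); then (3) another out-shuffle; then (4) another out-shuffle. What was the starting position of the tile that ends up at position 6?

Undo the operations in reverse order, starting from position 6:
  undo op 4 (out-shuffle, from bottom half): 6 ← 18
  undo op 3 (out-shuffle, from bottom half): 18 ← 24
  undo op 2 (out-shuffle, from bottom half): 24 ← 27
  undo op 1 (cut 21): 27 ← 18
So the tile at position 6 came from original position 18.

18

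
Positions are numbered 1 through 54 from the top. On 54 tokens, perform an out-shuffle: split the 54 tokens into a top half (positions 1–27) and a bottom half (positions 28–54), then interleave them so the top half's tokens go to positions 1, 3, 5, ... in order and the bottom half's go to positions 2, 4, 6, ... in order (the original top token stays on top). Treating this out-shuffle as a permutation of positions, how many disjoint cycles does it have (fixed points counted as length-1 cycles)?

3

Trace each unvisited position around until it returns:
(1) (2 3 5 9 17 33 ... len 52) (54)
3 cycles in total.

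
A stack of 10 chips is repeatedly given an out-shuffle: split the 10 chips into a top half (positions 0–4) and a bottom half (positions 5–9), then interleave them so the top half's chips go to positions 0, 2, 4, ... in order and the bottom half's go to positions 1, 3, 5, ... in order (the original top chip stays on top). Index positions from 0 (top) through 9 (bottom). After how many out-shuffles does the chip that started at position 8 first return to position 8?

Follow position 8 under repeated out-shuffles:
8 → 7 → 5 → 1 → 2 → 4 → 8
It first returns after 6 out-shuffles.

6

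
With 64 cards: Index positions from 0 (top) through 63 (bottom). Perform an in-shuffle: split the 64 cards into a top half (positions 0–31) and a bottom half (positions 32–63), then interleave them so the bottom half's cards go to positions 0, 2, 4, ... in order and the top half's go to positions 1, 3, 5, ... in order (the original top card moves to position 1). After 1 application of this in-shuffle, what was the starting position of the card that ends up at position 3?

1

Work backwards from position 3, undoing one in-shuffle at a time:
3 ← 1
So the card now at position 3 started at position 1.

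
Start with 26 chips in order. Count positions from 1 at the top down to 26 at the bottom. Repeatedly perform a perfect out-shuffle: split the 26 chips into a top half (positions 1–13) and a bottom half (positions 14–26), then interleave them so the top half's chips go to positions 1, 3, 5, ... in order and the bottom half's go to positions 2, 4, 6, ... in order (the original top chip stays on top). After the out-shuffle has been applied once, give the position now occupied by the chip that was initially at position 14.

Track the chip's position through each out-shuffle:
14 → 2

2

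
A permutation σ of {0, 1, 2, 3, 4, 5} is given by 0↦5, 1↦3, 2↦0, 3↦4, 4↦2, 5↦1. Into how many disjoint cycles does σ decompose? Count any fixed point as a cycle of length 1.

1

Cycle decomposition: (0 5 1 3 4 2).
1 cycle.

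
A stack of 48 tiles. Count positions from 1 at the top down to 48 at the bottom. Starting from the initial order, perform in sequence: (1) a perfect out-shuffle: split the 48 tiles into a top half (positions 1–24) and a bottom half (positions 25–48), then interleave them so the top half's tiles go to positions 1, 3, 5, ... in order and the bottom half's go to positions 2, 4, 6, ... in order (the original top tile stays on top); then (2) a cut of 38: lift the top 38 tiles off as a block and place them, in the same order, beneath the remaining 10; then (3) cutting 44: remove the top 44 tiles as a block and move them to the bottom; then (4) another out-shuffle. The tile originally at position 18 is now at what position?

Track the tile from position 18 forward through each operation:
  after op 1 (out-shuffle): 18 → 35
  after op 2 (cut 38): 35 → 45
  after op 3 (cut 44): 45 → 1
  after op 4 (out-shuffle): 1 → 1

1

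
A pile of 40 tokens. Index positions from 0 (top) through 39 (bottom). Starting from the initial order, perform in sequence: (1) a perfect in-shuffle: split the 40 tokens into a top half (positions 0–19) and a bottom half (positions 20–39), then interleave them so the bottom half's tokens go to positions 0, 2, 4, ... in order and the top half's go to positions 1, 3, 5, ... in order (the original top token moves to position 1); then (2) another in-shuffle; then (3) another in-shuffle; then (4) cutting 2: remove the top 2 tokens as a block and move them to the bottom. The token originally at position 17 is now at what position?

18

Track the token from position 17 forward through each operation:
  after op 1 (in-shuffle): 17 → 35
  after op 2 (in-shuffle): 35 → 30
  after op 3 (in-shuffle): 30 → 20
  after op 4 (cut 2): 20 → 18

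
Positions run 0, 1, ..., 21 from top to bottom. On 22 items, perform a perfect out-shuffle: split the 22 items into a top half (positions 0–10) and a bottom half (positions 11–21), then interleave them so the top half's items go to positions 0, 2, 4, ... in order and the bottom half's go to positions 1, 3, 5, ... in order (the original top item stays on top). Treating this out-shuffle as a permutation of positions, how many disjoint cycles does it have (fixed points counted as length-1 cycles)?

7

Trace each unvisited position around until it returns:
(0) (1 2 4 8 16 11) (3 6 12) (5 10 20 19 17 13) (7 14) (9 18 15) (21)
7 cycles in total.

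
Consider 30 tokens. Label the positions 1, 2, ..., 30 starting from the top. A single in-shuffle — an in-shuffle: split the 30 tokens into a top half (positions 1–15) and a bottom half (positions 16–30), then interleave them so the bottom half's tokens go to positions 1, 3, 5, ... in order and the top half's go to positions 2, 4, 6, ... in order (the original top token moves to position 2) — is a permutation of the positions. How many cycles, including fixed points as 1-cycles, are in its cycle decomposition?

Trace each unvisited position around until it returns:
(1 2 4 8 16) (3 6 12 24 17) (5 10 20 9 18) (7 14 28 25 19) (11 22 13 26 21) (15 30 29 27 23)
6 cycles in total.

6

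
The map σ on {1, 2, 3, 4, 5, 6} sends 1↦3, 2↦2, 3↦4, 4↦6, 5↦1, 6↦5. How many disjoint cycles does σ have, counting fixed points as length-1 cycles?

2

Cycle decomposition: (1 3 4 6 5) (2).
2 cycles.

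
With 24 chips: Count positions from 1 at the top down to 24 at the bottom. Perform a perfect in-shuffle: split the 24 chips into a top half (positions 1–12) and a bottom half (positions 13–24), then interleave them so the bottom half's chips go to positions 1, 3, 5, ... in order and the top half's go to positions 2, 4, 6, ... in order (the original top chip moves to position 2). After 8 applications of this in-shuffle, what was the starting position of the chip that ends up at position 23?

8

Work backwards from position 23, undoing one in-shuffle at a time:
23 ← 24 ← 12 ← 6 ← 3 ← 14 ← 7 ← 16 ← 8
So the chip now at position 23 started at position 8.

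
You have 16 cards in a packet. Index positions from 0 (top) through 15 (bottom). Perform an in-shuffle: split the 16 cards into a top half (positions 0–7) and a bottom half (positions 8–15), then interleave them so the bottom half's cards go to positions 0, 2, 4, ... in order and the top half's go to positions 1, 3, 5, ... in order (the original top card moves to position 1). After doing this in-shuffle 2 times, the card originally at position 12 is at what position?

0

Track the card's position through each in-shuffle:
12 → 8 → 0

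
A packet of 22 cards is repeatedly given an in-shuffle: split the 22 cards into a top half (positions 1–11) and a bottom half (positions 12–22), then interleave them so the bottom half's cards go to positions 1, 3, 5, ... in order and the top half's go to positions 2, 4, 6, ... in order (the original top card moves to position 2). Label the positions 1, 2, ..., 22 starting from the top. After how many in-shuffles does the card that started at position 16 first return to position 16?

Follow position 16 under repeated in-shuffles:
16 → 9 → 18 → 13 → 3 → 6 → 12 → 1 → 2 → 4 → 8 → 16
It first returns after 11 in-shuffles.

11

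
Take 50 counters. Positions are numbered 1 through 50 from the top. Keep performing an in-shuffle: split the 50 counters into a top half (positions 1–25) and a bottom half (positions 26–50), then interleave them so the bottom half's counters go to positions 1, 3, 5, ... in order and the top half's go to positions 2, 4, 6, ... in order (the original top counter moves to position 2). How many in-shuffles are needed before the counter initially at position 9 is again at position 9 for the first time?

Follow position 9 under repeated in-shuffles:
9 → 18 → 36 → 21 → 42 → 33 → 15 → 30 → 9
It first returns after 8 in-shuffles.

8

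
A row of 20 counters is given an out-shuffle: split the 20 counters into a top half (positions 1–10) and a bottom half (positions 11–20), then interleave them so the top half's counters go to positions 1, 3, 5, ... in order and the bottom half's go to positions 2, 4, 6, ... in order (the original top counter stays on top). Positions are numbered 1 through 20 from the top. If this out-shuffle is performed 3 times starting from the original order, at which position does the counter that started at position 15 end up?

18

Track the counter's position through each out-shuffle:
15 → 10 → 19 → 18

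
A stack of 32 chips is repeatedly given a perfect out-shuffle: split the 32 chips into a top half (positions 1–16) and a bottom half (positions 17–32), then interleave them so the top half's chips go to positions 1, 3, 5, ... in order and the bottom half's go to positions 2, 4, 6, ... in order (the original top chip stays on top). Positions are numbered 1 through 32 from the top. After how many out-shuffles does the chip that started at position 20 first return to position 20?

Follow position 20 under repeated out-shuffles:
20 → 8 → 15 → 29 → 26 → 20
It first returns after 5 out-shuffles.

5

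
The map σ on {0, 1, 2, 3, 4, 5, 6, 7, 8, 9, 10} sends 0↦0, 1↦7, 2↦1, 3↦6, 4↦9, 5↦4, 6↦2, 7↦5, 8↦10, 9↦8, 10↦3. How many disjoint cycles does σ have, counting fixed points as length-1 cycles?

Cycle decomposition: (0) (1 7 5 4 9 8 10 3 6 2).
2 cycles.

2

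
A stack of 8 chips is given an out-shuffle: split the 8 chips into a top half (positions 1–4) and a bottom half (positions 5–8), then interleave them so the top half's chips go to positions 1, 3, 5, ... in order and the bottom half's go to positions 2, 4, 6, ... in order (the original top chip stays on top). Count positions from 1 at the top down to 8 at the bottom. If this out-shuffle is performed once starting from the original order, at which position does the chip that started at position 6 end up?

4

Track the chip's position through each out-shuffle:
6 → 4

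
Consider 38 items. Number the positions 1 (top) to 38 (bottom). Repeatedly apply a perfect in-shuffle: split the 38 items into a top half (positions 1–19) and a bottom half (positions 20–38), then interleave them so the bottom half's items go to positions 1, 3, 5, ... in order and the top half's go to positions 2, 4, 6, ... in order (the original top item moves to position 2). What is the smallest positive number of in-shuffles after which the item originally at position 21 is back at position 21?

Follow position 21 under repeated in-shuffles:
21 → 3 → 6 → 12 → 24 → 9 → 18 → 36 → 33 → 27 → 15 → 30 → 21
It first returns after 12 in-shuffles.

12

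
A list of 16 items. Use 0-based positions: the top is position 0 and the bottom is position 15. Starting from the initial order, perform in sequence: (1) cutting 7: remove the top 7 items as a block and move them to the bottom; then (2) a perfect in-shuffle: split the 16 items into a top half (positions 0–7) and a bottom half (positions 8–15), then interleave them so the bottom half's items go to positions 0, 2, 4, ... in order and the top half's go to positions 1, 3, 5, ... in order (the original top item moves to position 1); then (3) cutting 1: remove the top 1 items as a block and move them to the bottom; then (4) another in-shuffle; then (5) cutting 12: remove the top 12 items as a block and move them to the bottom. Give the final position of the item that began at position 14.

0

Track the item from position 14 forward through each operation:
  after op 1 (cut 7): 14 → 7
  after op 2 (in-shuffle): 7 → 15
  after op 3 (cut 1): 15 → 14
  after op 4 (in-shuffle): 14 → 12
  after op 5 (cut 12): 12 → 0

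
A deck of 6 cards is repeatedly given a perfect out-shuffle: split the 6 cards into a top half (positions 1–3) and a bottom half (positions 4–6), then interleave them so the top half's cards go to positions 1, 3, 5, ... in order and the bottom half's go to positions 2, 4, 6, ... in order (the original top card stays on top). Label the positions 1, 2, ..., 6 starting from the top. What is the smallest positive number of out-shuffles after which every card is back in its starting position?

4

The out-shuffle permutes the 6 positions with cycle lengths [1, 1, 4].
Every card is home exactly when every cycle has completed a whole number of laps, i.e. after lcm(1, 4) = 4 out-shuffles.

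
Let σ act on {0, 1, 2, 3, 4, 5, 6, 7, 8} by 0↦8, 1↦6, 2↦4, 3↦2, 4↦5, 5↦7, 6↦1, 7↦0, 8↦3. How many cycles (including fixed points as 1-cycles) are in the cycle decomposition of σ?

Cycle decomposition: (0 8 3 2 4 5 7) (1 6).
2 cycles.

2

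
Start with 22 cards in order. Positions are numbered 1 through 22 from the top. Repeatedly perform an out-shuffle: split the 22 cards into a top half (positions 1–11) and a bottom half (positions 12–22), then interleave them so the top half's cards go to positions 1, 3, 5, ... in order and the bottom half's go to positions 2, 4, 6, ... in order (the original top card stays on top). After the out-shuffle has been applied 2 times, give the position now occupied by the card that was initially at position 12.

Track the card's position through each out-shuffle:
12 → 2 → 3

3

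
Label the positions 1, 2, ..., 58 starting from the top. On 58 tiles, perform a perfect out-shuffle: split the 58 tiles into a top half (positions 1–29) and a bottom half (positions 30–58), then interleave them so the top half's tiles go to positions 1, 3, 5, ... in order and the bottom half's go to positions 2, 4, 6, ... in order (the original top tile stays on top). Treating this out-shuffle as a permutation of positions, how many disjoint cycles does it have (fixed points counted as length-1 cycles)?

6

Trace each unvisited position around until it returns:
(1) (2 3 5 9 17 33 ... len 18) (4 7 13 25 49 40 ... len 18) (6 11 21 41 24 47 ... len 18) (20 39) (58)
6 cycles in total.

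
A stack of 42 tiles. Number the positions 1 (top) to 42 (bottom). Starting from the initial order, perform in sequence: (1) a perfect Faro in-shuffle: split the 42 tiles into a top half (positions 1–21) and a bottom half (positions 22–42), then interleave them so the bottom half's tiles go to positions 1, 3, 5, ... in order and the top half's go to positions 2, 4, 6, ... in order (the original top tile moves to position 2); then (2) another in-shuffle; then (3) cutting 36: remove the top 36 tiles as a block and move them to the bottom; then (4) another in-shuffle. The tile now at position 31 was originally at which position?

Undo the operations in reverse order, starting from position 31:
  undo op 4 (in-shuffle, from bottom half): 31 ← 37
  undo op 3 (cut 36): 37 ← 31
  undo op 2 (in-shuffle, from bottom half): 31 ← 37
  undo op 1 (in-shuffle, from bottom half): 37 ← 40
So the tile at position 31 came from original position 40.

40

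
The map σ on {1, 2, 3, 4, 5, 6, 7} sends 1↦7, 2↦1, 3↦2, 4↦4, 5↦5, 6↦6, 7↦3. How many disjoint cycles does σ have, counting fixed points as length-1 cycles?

4

Cycle decomposition: (1 7 3 2) (4) (5) (6).
4 cycles.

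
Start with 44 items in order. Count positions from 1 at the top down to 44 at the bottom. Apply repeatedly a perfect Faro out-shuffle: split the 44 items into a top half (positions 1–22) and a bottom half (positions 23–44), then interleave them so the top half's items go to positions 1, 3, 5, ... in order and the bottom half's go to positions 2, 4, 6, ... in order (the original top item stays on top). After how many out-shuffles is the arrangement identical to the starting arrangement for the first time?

The out-shuffle permutes the 44 positions with cycle lengths [1, 1, 14, 14, 14].
Every item is home exactly when every cycle has completed a whole number of laps, i.e. after lcm(1, 14) = 14 out-shuffles.

14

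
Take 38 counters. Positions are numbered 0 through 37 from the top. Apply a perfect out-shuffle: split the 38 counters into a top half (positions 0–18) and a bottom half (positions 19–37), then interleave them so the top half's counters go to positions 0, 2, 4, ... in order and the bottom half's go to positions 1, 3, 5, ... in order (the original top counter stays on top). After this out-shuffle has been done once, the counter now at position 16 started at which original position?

8

Work backwards from position 16, undoing one out-shuffle at a time:
16 ← 8
So the counter now at position 16 started at position 8.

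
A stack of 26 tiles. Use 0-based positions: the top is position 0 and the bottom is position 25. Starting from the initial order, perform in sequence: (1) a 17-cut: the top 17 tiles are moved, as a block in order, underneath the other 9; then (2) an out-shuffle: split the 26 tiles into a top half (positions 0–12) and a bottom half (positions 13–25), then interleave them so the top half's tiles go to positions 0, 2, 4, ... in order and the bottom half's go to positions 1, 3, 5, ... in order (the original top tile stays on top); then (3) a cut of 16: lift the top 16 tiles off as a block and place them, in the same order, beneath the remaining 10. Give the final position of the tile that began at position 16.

9

Track the tile from position 16 forward through each operation:
  after op 1 (cut 17): 16 → 25
  after op 2 (out-shuffle): 25 → 25
  after op 3 (cut 16): 25 → 9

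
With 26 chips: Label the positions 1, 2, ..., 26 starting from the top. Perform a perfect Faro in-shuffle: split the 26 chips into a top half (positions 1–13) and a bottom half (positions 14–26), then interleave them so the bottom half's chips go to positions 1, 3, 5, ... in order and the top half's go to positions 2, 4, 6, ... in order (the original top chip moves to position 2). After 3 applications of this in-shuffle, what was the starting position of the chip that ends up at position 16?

2

Work backwards from position 16, undoing one in-shuffle at a time:
16 ← 8 ← 4 ← 2
So the chip now at position 16 started at position 2.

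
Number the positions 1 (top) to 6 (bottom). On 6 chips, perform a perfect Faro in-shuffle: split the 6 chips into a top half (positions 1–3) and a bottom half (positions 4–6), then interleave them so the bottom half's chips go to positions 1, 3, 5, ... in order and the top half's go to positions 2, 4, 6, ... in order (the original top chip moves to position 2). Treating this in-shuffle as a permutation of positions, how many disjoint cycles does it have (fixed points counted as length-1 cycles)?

Trace each unvisited position around until it returns:
(1 2 4) (3 6 5)
2 cycles in total.

2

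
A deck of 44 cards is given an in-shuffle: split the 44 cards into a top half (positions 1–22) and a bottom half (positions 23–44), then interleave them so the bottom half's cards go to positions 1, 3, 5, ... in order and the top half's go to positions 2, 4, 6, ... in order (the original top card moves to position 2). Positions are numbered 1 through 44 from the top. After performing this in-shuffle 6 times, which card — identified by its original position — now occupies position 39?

Work backwards from position 39, undoing one in-shuffle at a time:
39 ← 42 ← 21 ← 33 ← 39 ← 42 ← 21
So the card now at position 39 started at position 21.

21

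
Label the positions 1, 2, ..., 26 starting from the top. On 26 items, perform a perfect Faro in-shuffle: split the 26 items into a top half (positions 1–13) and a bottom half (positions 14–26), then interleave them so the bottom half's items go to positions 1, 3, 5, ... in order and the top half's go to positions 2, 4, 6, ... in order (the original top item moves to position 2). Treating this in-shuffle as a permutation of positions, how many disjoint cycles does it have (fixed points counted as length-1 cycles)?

3

Trace each unvisited position around until it returns:
(1 2 4 8 16 5 ... len 18) (3 6 12 24 21 15) (9 18)
3 cycles in total.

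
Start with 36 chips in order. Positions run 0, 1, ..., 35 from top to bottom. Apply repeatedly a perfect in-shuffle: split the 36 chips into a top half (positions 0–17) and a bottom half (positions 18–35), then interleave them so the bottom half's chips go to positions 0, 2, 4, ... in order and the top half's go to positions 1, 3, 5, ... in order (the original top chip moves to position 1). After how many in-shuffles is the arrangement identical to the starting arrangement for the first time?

36

The in-shuffle permutes the 36 positions with cycle lengths [36].
Every chip is home exactly when every cycle has completed a whole number of laps, i.e. after lcm(36) = 36 in-shuffles.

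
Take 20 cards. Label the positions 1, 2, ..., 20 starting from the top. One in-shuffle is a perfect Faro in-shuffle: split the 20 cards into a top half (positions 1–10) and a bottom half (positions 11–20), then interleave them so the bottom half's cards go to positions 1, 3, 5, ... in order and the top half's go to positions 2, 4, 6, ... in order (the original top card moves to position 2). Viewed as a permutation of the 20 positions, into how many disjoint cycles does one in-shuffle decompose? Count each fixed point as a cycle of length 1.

5

Trace each unvisited position around until it returns:
(1 2 4 8 16 11) (3 6 12) (5 10 20 19 17 13) (7 14) (9 18 15)
5 cycles in total.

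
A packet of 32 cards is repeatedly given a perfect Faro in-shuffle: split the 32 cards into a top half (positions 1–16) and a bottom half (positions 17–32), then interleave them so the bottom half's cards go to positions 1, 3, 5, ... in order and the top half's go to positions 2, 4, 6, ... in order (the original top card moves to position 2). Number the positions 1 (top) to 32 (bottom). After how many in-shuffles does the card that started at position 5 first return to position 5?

10

Follow position 5 under repeated in-shuffles:
5 → 10 → 20 → 7 → 14 → 28 → 23 → 13 → 26 → 19 → 5
It first returns after 10 in-shuffles.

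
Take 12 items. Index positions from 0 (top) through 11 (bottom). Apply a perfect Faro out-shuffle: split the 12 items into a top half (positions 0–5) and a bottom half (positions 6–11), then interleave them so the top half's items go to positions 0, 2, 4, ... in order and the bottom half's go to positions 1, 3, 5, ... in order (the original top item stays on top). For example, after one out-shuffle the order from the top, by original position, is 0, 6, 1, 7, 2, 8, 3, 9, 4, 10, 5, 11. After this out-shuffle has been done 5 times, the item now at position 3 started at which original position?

Work backwards from position 3, undoing one out-shuffle at a time:
3 ← 7 ← 9 ← 10 ← 5 ← 8
So the item now at position 3 started at position 8.

8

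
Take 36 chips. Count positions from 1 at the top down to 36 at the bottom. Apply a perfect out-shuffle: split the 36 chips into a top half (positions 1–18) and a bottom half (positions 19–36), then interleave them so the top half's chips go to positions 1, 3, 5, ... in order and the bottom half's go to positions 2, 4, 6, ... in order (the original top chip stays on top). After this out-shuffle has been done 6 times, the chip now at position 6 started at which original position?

6

Work backwards from position 6, undoing one out-shuffle at a time:
6 ← 21 ← 11 ← 6 ← 21 ← 11 ← 6
So the chip now at position 6 started at position 6.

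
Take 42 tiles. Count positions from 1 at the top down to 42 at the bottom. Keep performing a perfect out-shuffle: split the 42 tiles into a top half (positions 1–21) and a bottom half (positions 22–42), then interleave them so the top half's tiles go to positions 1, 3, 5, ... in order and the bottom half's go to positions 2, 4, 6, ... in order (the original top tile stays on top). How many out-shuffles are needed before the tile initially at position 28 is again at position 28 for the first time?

20

Follow position 28 under repeated out-shuffles:
28 → 14 → 27 → 12 → 23 → 4 → 7 → 13 → 25 → 8 → 15 → 29 → 16 → 31 → 20 → 39 → 36 → 30 → 18 → 35 → 28
It first returns after 20 out-shuffles.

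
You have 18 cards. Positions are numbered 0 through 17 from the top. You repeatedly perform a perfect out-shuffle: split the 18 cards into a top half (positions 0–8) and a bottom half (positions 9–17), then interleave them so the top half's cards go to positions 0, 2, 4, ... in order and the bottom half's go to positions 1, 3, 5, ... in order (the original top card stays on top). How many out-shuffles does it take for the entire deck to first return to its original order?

8

The out-shuffle permutes the 18 positions with cycle lengths [1, 1, 8, 8].
Every card is home exactly when every cycle has completed a whole number of laps, i.e. after lcm(1, 8) = 8 out-shuffles.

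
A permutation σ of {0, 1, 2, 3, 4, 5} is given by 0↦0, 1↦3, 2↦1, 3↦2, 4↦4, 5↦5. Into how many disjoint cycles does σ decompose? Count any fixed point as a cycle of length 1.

Cycle decomposition: (0) (1 3 2) (4) (5).
4 cycles.

4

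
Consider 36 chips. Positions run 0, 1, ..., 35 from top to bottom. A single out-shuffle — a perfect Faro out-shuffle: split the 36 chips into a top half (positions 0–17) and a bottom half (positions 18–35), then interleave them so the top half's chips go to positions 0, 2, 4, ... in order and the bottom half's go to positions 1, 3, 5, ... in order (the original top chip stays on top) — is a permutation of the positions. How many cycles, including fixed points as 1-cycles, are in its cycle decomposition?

Trace each unvisited position around until it returns:
(0) (1 2 4 8 16 32 ... len 12) (3 6 12 24 13 26 ... len 12) (5 10 20) (7 14 28 21) (15 30 25) (35)
7 cycles in total.

7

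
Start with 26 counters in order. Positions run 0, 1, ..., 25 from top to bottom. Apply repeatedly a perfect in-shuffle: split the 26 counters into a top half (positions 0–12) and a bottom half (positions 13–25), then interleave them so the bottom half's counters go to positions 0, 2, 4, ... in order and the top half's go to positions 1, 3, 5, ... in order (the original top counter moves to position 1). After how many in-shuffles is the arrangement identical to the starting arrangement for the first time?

The in-shuffle permutes the 26 positions with cycle lengths [2, 6, 18].
Every counter is home exactly when every cycle has completed a whole number of laps, i.e. after lcm(2, 6, 18) = 18 in-shuffles.

18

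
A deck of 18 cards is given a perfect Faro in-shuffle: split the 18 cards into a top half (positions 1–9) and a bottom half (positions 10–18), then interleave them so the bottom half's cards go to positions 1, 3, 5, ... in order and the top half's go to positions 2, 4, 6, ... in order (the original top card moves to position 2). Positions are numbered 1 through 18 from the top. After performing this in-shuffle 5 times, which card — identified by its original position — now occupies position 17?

13

Work backwards from position 17, undoing one in-shuffle at a time:
17 ← 18 ← 9 ← 14 ← 7 ← 13
So the card now at position 17 started at position 13.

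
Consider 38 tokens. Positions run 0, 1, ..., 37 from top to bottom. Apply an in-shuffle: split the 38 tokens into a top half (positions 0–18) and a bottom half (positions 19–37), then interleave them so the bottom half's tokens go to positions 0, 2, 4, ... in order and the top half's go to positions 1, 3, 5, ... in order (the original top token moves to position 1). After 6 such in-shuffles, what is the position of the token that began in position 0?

Track the token's position through each in-shuffle:
0 → 1 → 3 → 7 → 15 → 31 → 24

24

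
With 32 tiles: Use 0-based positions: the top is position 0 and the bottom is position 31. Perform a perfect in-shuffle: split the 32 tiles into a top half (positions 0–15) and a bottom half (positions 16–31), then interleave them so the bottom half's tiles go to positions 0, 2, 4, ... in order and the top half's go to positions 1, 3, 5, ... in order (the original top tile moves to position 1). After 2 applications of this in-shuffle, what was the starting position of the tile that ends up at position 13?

Work backwards from position 13, undoing one in-shuffle at a time:
13 ← 6 ← 19
So the tile now at position 13 started at position 19.

19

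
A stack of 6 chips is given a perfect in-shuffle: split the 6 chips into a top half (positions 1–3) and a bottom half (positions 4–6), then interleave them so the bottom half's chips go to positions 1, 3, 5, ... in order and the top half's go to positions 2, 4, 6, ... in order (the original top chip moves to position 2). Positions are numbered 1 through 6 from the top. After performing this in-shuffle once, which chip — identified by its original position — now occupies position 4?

2

Work backwards from position 4, undoing one in-shuffle at a time:
4 ← 2
So the chip now at position 4 started at position 2.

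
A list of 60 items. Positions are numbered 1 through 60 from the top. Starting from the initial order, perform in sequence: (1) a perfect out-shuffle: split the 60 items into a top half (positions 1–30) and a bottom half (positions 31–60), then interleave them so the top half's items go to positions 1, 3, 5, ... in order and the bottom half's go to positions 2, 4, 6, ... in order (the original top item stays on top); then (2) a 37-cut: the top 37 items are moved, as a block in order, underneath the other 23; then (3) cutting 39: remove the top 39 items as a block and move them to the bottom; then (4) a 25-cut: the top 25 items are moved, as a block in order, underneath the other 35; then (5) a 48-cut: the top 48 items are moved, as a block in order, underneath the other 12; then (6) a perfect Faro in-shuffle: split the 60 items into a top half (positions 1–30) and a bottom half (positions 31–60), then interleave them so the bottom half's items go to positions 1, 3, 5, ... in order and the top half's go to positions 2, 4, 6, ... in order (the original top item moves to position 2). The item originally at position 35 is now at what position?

Track the item from position 35 forward through each operation:
  after op 1 (out-shuffle): 35 → 10
  after op 2 (cut 37): 10 → 33
  after op 3 (cut 39): 33 → 54
  after op 4 (cut 25): 54 → 29
  after op 5 (cut 48): 29 → 41
  after op 6 (in-shuffle): 41 → 21

21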